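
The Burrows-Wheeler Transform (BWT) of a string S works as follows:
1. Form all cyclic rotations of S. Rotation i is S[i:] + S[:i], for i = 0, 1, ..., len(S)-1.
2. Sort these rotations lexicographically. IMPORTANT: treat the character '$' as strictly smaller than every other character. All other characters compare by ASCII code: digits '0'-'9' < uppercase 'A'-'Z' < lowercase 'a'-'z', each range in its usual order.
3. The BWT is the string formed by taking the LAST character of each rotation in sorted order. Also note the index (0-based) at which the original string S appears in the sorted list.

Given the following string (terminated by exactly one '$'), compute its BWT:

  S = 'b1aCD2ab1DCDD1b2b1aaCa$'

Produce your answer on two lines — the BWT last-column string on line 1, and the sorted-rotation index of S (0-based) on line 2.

All 23 rotations (rotation i = S[i:]+S[:i]):
  rot[0] = b1aCD2ab1DCDD1b2b1aaCa$
  rot[1] = 1aCD2ab1DCDD1b2b1aaCa$b
  rot[2] = aCD2ab1DCDD1b2b1aaCa$b1
  rot[3] = CD2ab1DCDD1b2b1aaCa$b1a
  rot[4] = D2ab1DCDD1b2b1aaCa$b1aC
  rot[5] = 2ab1DCDD1b2b1aaCa$b1aCD
  rot[6] = ab1DCDD1b2b1aaCa$b1aCD2
  rot[7] = b1DCDD1b2b1aaCa$b1aCD2a
  rot[8] = 1DCDD1b2b1aaCa$b1aCD2ab
  rot[9] = DCDD1b2b1aaCa$b1aCD2ab1
  rot[10] = CDD1b2b1aaCa$b1aCD2ab1D
  rot[11] = DD1b2b1aaCa$b1aCD2ab1DC
  rot[12] = D1b2b1aaCa$b1aCD2ab1DCD
  rot[13] = 1b2b1aaCa$b1aCD2ab1DCDD
  rot[14] = b2b1aaCa$b1aCD2ab1DCDD1
  rot[15] = 2b1aaCa$b1aCD2ab1DCDD1b
  rot[16] = b1aaCa$b1aCD2ab1DCDD1b2
  rot[17] = 1aaCa$b1aCD2ab1DCDD1b2b
  rot[18] = aaCa$b1aCD2ab1DCDD1b2b1
  rot[19] = aCa$b1aCD2ab1DCDD1b2b1a
  rot[20] = Ca$b1aCD2ab1DCDD1b2b1aa
  rot[21] = a$b1aCD2ab1DCDD1b2b1aaC
  rot[22] = $b1aCD2ab1DCDD1b2b1aaCa
Sorted (with $ < everything):
  sorted[0] = $b1aCD2ab1DCDD1b2b1aaCa  (last char: 'a')
  sorted[1] = 1DCDD1b2b1aaCa$b1aCD2ab  (last char: 'b')
  sorted[2] = 1aCD2ab1DCDD1b2b1aaCa$b  (last char: 'b')
  sorted[3] = 1aaCa$b1aCD2ab1DCDD1b2b  (last char: 'b')
  sorted[4] = 1b2b1aaCa$b1aCD2ab1DCDD  (last char: 'D')
  sorted[5] = 2ab1DCDD1b2b1aaCa$b1aCD  (last char: 'D')
  sorted[6] = 2b1aaCa$b1aCD2ab1DCDD1b  (last char: 'b')
  sorted[7] = CD2ab1DCDD1b2b1aaCa$b1a  (last char: 'a')
  sorted[8] = CDD1b2b1aaCa$b1aCD2ab1D  (last char: 'D')
  sorted[9] = Ca$b1aCD2ab1DCDD1b2b1aa  (last char: 'a')
  sorted[10] = D1b2b1aaCa$b1aCD2ab1DCD  (last char: 'D')
  sorted[11] = D2ab1DCDD1b2b1aaCa$b1aC  (last char: 'C')
  sorted[12] = DCDD1b2b1aaCa$b1aCD2ab1  (last char: '1')
  sorted[13] = DD1b2b1aaCa$b1aCD2ab1DC  (last char: 'C')
  sorted[14] = a$b1aCD2ab1DCDD1b2b1aaC  (last char: 'C')
  sorted[15] = aCD2ab1DCDD1b2b1aaCa$b1  (last char: '1')
  sorted[16] = aCa$b1aCD2ab1DCDD1b2b1a  (last char: 'a')
  sorted[17] = aaCa$b1aCD2ab1DCDD1b2b1  (last char: '1')
  sorted[18] = ab1DCDD1b2b1aaCa$b1aCD2  (last char: '2')
  sorted[19] = b1DCDD1b2b1aaCa$b1aCD2a  (last char: 'a')
  sorted[20] = b1aCD2ab1DCDD1b2b1aaCa$  (last char: '$')
  sorted[21] = b1aaCa$b1aCD2ab1DCDD1b2  (last char: '2')
  sorted[22] = b2b1aaCa$b1aCD2ab1DCDD1  (last char: '1')
Last column: abbbDDbaDaDC1CC1a12a$21
Original string S is at sorted index 20

Answer: abbbDDbaDaDC1CC1a12a$21
20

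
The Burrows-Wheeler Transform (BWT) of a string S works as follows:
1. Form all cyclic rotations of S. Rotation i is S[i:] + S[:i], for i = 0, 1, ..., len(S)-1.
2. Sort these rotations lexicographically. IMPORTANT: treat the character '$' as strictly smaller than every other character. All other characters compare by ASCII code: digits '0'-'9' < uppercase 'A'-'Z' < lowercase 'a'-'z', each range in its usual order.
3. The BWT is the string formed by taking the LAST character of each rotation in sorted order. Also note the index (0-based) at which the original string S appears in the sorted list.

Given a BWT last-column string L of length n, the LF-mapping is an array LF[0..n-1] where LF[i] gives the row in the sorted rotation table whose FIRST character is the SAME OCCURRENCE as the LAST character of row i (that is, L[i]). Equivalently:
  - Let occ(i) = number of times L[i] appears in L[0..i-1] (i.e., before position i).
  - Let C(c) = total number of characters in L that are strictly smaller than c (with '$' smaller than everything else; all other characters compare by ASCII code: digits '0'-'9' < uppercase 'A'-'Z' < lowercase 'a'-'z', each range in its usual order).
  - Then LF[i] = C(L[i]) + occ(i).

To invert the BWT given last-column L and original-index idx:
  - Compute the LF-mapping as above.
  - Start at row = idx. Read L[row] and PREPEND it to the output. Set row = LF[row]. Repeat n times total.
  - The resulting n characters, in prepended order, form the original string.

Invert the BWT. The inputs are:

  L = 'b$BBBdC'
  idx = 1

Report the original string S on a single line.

Answer: BBBCdb$

Derivation:
LF mapping: 5 0 1 2 3 6 4
Walk LF starting at row 1, prepending L[row]:
  step 1: row=1, L[1]='$', prepend. Next row=LF[1]=0
  step 2: row=0, L[0]='b', prepend. Next row=LF[0]=5
  step 3: row=5, L[5]='d', prepend. Next row=LF[5]=6
  step 4: row=6, L[6]='C', prepend. Next row=LF[6]=4
  step 5: row=4, L[4]='B', prepend. Next row=LF[4]=3
  step 6: row=3, L[3]='B', prepend. Next row=LF[3]=2
  step 7: row=2, L[2]='B', prepend. Next row=LF[2]=1
Reversed output: BBBCdb$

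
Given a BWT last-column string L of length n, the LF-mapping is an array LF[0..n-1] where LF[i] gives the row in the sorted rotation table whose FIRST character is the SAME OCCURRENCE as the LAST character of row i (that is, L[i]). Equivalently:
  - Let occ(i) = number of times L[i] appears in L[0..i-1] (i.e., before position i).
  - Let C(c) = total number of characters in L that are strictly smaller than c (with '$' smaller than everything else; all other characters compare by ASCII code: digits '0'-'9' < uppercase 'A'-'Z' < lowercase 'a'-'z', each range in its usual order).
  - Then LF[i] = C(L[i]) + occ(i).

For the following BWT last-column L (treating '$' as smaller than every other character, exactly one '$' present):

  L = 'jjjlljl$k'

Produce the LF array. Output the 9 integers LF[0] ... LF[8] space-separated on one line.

Answer: 1 2 3 6 7 4 8 0 5

Derivation:
Char counts: '$':1, 'j':4, 'k':1, 'l':3
C (first-col start): C('$')=0, C('j')=1, C('k')=5, C('l')=6
L[0]='j': occ=0, LF[0]=C('j')+0=1+0=1
L[1]='j': occ=1, LF[1]=C('j')+1=1+1=2
L[2]='j': occ=2, LF[2]=C('j')+2=1+2=3
L[3]='l': occ=0, LF[3]=C('l')+0=6+0=6
L[4]='l': occ=1, LF[4]=C('l')+1=6+1=7
L[5]='j': occ=3, LF[5]=C('j')+3=1+3=4
L[6]='l': occ=2, LF[6]=C('l')+2=6+2=8
L[7]='$': occ=0, LF[7]=C('$')+0=0+0=0
L[8]='k': occ=0, LF[8]=C('k')+0=5+0=5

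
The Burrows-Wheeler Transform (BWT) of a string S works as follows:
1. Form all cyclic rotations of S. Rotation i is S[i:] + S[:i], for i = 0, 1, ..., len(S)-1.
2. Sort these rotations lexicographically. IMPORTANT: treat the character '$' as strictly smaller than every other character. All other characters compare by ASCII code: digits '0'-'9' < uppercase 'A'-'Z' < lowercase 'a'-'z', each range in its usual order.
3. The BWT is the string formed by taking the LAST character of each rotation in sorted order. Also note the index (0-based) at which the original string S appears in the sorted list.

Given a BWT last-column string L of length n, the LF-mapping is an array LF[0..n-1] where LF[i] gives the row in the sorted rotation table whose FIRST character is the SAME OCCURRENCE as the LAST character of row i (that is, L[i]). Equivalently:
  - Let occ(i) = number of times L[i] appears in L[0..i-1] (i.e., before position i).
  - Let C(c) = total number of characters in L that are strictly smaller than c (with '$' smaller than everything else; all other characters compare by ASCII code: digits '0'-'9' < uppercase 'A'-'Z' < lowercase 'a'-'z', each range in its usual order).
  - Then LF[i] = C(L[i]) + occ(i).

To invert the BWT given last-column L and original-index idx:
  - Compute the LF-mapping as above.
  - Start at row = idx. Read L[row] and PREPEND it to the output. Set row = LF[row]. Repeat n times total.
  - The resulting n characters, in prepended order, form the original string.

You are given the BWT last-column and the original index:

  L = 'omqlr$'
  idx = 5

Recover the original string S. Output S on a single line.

Answer: rqmlo$

Derivation:
LF mapping: 3 2 4 1 5 0
Walk LF starting at row 5, prepending L[row]:
  step 1: row=5, L[5]='$', prepend. Next row=LF[5]=0
  step 2: row=0, L[0]='o', prepend. Next row=LF[0]=3
  step 3: row=3, L[3]='l', prepend. Next row=LF[3]=1
  step 4: row=1, L[1]='m', prepend. Next row=LF[1]=2
  step 5: row=2, L[2]='q', prepend. Next row=LF[2]=4
  step 6: row=4, L[4]='r', prepend. Next row=LF[4]=5
Reversed output: rqmlo$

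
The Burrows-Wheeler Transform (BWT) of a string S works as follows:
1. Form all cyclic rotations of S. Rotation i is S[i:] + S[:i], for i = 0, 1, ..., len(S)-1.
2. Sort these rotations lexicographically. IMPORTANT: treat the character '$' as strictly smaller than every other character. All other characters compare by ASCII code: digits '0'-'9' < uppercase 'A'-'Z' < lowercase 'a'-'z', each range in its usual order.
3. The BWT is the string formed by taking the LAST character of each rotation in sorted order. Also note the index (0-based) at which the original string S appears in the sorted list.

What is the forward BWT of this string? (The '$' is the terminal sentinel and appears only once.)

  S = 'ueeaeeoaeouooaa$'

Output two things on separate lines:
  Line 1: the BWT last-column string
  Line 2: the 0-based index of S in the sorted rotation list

Answer: aaoeoeuaeaoeue$o
14

Derivation:
All 16 rotations (rotation i = S[i:]+S[:i]):
  rot[0] = ueeaeeoaeouooaa$
  rot[1] = eeaeeoaeouooaa$u
  rot[2] = eaeeoaeouooaa$ue
  rot[3] = aeeoaeouooaa$uee
  rot[4] = eeoaeouooaa$ueea
  rot[5] = eoaeouooaa$ueeae
  rot[6] = oaeouooaa$ueeaee
  rot[7] = aeouooaa$ueeaeeo
  rot[8] = eouooaa$ueeaeeoa
  rot[9] = ouooaa$ueeaeeoae
  rot[10] = uooaa$ueeaeeoaeo
  rot[11] = ooaa$ueeaeeoaeou
  rot[12] = oaa$ueeaeeoaeouo
  rot[13] = aa$ueeaeeoaeouoo
  rot[14] = a$ueeaeeoaeouooa
  rot[15] = $ueeaeeoaeouooaa
Sorted (with $ < everything):
  sorted[0] = $ueeaeeoaeouooaa  (last char: 'a')
  sorted[1] = a$ueeaeeoaeouooa  (last char: 'a')
  sorted[2] = aa$ueeaeeoaeouoo  (last char: 'o')
  sorted[3] = aeeoaeouooaa$uee  (last char: 'e')
  sorted[4] = aeouooaa$ueeaeeo  (last char: 'o')
  sorted[5] = eaeeoaeouooaa$ue  (last char: 'e')
  sorted[6] = eeaeeoaeouooaa$u  (last char: 'u')
  sorted[7] = eeoaeouooaa$ueea  (last char: 'a')
  sorted[8] = eoaeouooaa$ueeae  (last char: 'e')
  sorted[9] = eouooaa$ueeaeeoa  (last char: 'a')
  sorted[10] = oaa$ueeaeeoaeouo  (last char: 'o')
  sorted[11] = oaeouooaa$ueeaee  (last char: 'e')
  sorted[12] = ooaa$ueeaeeoaeou  (last char: 'u')
  sorted[13] = ouooaa$ueeaeeoae  (last char: 'e')
  sorted[14] = ueeaeeoaeouooaa$  (last char: '$')
  sorted[15] = uooaa$ueeaeeoaeo  (last char: 'o')
Last column: aaoeoeuaeaoeue$o
Original string S is at sorted index 14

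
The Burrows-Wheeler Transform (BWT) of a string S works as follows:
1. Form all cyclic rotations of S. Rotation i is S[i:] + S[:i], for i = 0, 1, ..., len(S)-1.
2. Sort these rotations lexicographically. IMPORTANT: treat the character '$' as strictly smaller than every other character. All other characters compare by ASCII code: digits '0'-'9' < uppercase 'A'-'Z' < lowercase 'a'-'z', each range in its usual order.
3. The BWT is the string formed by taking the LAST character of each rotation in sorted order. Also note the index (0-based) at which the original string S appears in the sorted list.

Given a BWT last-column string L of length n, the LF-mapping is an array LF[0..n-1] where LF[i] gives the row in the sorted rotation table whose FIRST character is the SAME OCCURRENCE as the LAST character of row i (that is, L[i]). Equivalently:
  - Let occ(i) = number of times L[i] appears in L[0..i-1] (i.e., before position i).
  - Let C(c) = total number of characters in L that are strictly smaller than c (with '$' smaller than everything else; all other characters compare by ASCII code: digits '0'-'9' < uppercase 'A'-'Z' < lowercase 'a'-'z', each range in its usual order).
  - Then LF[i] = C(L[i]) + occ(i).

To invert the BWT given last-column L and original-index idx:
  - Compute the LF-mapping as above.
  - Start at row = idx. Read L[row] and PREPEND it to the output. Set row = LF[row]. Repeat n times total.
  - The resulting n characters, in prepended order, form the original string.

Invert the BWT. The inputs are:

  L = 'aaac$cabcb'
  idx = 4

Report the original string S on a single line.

LF mapping: 1 2 3 7 0 8 4 5 9 6
Walk LF starting at row 4, prepending L[row]:
  step 1: row=4, L[4]='$', prepend. Next row=LF[4]=0
  step 2: row=0, L[0]='a', prepend. Next row=LF[0]=1
  step 3: row=1, L[1]='a', prepend. Next row=LF[1]=2
  step 4: row=2, L[2]='a', prepend. Next row=LF[2]=3
  step 5: row=3, L[3]='c', prepend. Next row=LF[3]=7
  step 6: row=7, L[7]='b', prepend. Next row=LF[7]=5
  step 7: row=5, L[5]='c', prepend. Next row=LF[5]=8
  step 8: row=8, L[8]='c', prepend. Next row=LF[8]=9
  step 9: row=9, L[9]='b', prepend. Next row=LF[9]=6
  step 10: row=6, L[6]='a', prepend. Next row=LF[6]=4
Reversed output: abccbcaaa$

Answer: abccbcaaa$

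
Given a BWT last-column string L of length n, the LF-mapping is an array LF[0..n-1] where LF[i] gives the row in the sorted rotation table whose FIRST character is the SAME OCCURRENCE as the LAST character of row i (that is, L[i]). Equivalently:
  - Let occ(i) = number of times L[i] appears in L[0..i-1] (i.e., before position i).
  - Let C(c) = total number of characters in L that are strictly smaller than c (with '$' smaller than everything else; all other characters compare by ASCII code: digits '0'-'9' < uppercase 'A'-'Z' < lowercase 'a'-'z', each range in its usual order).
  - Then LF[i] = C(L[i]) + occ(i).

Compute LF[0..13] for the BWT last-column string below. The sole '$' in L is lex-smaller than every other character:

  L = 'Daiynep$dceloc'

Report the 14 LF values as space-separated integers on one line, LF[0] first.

Char counts: '$':1, 'D':1, 'a':1, 'c':2, 'd':1, 'e':2, 'i':1, 'l':1, 'n':1, 'o':1, 'p':1, 'y':1
C (first-col start): C('$')=0, C('D')=1, C('a')=2, C('c')=3, C('d')=5, C('e')=6, C('i')=8, C('l')=9, C('n')=10, C('o')=11, C('p')=12, C('y')=13
L[0]='D': occ=0, LF[0]=C('D')+0=1+0=1
L[1]='a': occ=0, LF[1]=C('a')+0=2+0=2
L[2]='i': occ=0, LF[2]=C('i')+0=8+0=8
L[3]='y': occ=0, LF[3]=C('y')+0=13+0=13
L[4]='n': occ=0, LF[4]=C('n')+0=10+0=10
L[5]='e': occ=0, LF[5]=C('e')+0=6+0=6
L[6]='p': occ=0, LF[6]=C('p')+0=12+0=12
L[7]='$': occ=0, LF[7]=C('$')+0=0+0=0
L[8]='d': occ=0, LF[8]=C('d')+0=5+0=5
L[9]='c': occ=0, LF[9]=C('c')+0=3+0=3
L[10]='e': occ=1, LF[10]=C('e')+1=6+1=7
L[11]='l': occ=0, LF[11]=C('l')+0=9+0=9
L[12]='o': occ=0, LF[12]=C('o')+0=11+0=11
L[13]='c': occ=1, LF[13]=C('c')+1=3+1=4

Answer: 1 2 8 13 10 6 12 0 5 3 7 9 11 4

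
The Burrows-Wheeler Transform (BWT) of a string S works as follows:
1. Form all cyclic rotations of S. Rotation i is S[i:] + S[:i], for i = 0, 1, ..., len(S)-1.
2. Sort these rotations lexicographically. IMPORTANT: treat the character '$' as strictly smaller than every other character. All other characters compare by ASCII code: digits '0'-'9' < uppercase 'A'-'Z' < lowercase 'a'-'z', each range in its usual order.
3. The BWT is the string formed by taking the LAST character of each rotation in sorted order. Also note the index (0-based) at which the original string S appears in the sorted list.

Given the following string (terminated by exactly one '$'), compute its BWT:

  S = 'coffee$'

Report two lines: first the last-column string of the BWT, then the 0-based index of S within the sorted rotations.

Answer: e$effoc
1

Derivation:
All 7 rotations (rotation i = S[i:]+S[:i]):
  rot[0] = coffee$
  rot[1] = offee$c
  rot[2] = ffee$co
  rot[3] = fee$cof
  rot[4] = ee$coff
  rot[5] = e$coffe
  rot[6] = $coffee
Sorted (with $ < everything):
  sorted[0] = $coffee  (last char: 'e')
  sorted[1] = coffee$  (last char: '$')
  sorted[2] = e$coffe  (last char: 'e')
  sorted[3] = ee$coff  (last char: 'f')
  sorted[4] = fee$cof  (last char: 'f')
  sorted[5] = ffee$co  (last char: 'o')
  sorted[6] = offee$c  (last char: 'c')
Last column: e$effoc
Original string S is at sorted index 1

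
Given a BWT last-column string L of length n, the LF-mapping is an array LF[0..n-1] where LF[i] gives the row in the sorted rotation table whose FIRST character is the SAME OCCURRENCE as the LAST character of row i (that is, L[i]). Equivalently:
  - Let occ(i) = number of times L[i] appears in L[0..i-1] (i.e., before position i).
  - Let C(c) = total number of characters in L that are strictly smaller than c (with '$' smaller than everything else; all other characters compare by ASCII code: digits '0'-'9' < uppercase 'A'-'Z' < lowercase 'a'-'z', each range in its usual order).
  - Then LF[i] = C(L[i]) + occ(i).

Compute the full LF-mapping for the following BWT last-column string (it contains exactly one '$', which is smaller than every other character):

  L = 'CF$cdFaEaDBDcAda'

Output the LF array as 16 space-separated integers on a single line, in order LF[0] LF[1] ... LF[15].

Answer: 3 7 0 12 14 8 9 6 10 4 2 5 13 1 15 11

Derivation:
Char counts: '$':1, 'A':1, 'B':1, 'C':1, 'D':2, 'E':1, 'F':2, 'a':3, 'c':2, 'd':2
C (first-col start): C('$')=0, C('A')=1, C('B')=2, C('C')=3, C('D')=4, C('E')=6, C('F')=7, C('a')=9, C('c')=12, C('d')=14
L[0]='C': occ=0, LF[0]=C('C')+0=3+0=3
L[1]='F': occ=0, LF[1]=C('F')+0=7+0=7
L[2]='$': occ=0, LF[2]=C('$')+0=0+0=0
L[3]='c': occ=0, LF[3]=C('c')+0=12+0=12
L[4]='d': occ=0, LF[4]=C('d')+0=14+0=14
L[5]='F': occ=1, LF[5]=C('F')+1=7+1=8
L[6]='a': occ=0, LF[6]=C('a')+0=9+0=9
L[7]='E': occ=0, LF[7]=C('E')+0=6+0=6
L[8]='a': occ=1, LF[8]=C('a')+1=9+1=10
L[9]='D': occ=0, LF[9]=C('D')+0=4+0=4
L[10]='B': occ=0, LF[10]=C('B')+0=2+0=2
L[11]='D': occ=1, LF[11]=C('D')+1=4+1=5
L[12]='c': occ=1, LF[12]=C('c')+1=12+1=13
L[13]='A': occ=0, LF[13]=C('A')+0=1+0=1
L[14]='d': occ=1, LF[14]=C('d')+1=14+1=15
L[15]='a': occ=2, LF[15]=C('a')+2=9+2=11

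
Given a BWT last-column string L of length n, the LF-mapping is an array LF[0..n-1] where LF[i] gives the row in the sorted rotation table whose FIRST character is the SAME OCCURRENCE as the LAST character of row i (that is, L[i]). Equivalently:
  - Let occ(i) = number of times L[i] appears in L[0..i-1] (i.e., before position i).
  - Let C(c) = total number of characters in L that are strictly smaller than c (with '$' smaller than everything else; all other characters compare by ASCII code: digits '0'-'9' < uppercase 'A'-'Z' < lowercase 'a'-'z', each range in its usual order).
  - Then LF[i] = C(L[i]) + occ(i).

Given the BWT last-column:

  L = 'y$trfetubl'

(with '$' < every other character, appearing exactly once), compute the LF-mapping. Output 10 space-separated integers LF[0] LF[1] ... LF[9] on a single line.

Char counts: '$':1, 'b':1, 'e':1, 'f':1, 'l':1, 'r':1, 't':2, 'u':1, 'y':1
C (first-col start): C('$')=0, C('b')=1, C('e')=2, C('f')=3, C('l')=4, C('r')=5, C('t')=6, C('u')=8, C('y')=9
L[0]='y': occ=0, LF[0]=C('y')+0=9+0=9
L[1]='$': occ=0, LF[1]=C('$')+0=0+0=0
L[2]='t': occ=0, LF[2]=C('t')+0=6+0=6
L[3]='r': occ=0, LF[3]=C('r')+0=5+0=5
L[4]='f': occ=0, LF[4]=C('f')+0=3+0=3
L[5]='e': occ=0, LF[5]=C('e')+0=2+0=2
L[6]='t': occ=1, LF[6]=C('t')+1=6+1=7
L[7]='u': occ=0, LF[7]=C('u')+0=8+0=8
L[8]='b': occ=0, LF[8]=C('b')+0=1+0=1
L[9]='l': occ=0, LF[9]=C('l')+0=4+0=4

Answer: 9 0 6 5 3 2 7 8 1 4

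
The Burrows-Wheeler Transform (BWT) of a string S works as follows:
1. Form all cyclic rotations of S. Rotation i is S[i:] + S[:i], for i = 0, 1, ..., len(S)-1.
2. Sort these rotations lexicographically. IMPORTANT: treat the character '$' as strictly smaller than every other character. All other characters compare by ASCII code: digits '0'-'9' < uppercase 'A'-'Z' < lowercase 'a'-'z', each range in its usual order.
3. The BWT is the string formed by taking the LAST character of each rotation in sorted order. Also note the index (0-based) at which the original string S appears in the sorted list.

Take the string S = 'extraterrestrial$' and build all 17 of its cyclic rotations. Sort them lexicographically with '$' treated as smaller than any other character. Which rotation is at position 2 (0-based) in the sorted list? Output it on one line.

All 17 rotations (rotation i = S[i:]+S[:i]):
  rot[0] = extraterrestrial$
  rot[1] = xtraterrestrial$e
  rot[2] = traterrestrial$ex
  rot[3] = raterrestrial$ext
  rot[4] = aterrestrial$extr
  rot[5] = terrestrial$extra
  rot[6] = errestrial$extrat
  rot[7] = rrestrial$extrate
  rot[8] = restrial$extrater
  rot[9] = estrial$extraterr
  rot[10] = strial$extraterre
  rot[11] = trial$extraterres
  rot[12] = rial$extraterrest
  rot[13] = ial$extraterrestr
  rot[14] = al$extraterrestri
  rot[15] = l$extraterrestria
  rot[16] = $extraterrestrial
Sorted (with $ < everything):
  sorted[0] = $extraterrestrial
  sorted[1] = al$extraterrestri
  sorted[2] = aterrestrial$extr
  sorted[3] = errestrial$extrat
  sorted[4] = estrial$extraterr
  sorted[5] = extraterrestrial$
  sorted[6] = ial$extraterrestr
  sorted[7] = l$extraterrestria
  sorted[8] = raterrestrial$ext
  sorted[9] = restrial$extrater
  sorted[10] = rial$extraterrest
  sorted[11] = rrestrial$extrate
  sorted[12] = strial$extraterre
  sorted[13] = terrestrial$extra
  sorted[14] = traterrestrial$ex
  sorted[15] = trial$extraterres
  sorted[16] = xtraterrestrial$e
sorted[2] = aterrestrial$extr

Answer: aterrestrial$extr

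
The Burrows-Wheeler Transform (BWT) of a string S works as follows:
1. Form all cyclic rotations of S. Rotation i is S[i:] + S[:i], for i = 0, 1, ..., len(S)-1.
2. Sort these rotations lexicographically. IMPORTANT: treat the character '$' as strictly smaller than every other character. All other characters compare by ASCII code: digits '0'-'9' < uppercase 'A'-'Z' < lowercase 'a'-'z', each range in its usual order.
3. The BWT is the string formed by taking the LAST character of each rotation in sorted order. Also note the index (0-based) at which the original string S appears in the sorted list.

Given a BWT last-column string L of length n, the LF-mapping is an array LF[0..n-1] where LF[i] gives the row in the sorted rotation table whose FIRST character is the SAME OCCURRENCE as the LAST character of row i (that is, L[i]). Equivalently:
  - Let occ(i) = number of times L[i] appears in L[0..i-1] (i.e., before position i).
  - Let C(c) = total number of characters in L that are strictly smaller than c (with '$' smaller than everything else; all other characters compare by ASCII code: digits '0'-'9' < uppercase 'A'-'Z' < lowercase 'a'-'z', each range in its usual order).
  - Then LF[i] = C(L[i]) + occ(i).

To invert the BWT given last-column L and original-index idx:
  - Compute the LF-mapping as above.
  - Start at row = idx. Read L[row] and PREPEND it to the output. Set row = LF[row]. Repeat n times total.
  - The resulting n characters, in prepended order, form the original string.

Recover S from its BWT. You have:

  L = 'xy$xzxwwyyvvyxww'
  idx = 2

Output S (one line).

LF mapping: 7 11 0 8 15 9 3 4 12 13 1 2 14 10 5 6
Walk LF starting at row 2, prepending L[row]:
  step 1: row=2, L[2]='$', prepend. Next row=LF[2]=0
  step 2: row=0, L[0]='x', prepend. Next row=LF[0]=7
  step 3: row=7, L[7]='w', prepend. Next row=LF[7]=4
  step 4: row=4, L[4]='z', prepend. Next row=LF[4]=15
  step 5: row=15, L[15]='w', prepend. Next row=LF[15]=6
  step 6: row=6, L[6]='w', prepend. Next row=LF[6]=3
  step 7: row=3, L[3]='x', prepend. Next row=LF[3]=8
  step 8: row=8, L[8]='y', prepend. Next row=LF[8]=12
  step 9: row=12, L[12]='y', prepend. Next row=LF[12]=14
  step 10: row=14, L[14]='w', prepend. Next row=LF[14]=5
  step 11: row=5, L[5]='x', prepend. Next row=LF[5]=9
  step 12: row=9, L[9]='y', prepend. Next row=LF[9]=13
  step 13: row=13, L[13]='x', prepend. Next row=LF[13]=10
  step 14: row=10, L[10]='v', prepend. Next row=LF[10]=1
  step 15: row=1, L[1]='y', prepend. Next row=LF[1]=11
  step 16: row=11, L[11]='v', prepend. Next row=LF[11]=2
Reversed output: vyvxyxwyyxwwzwx$

Answer: vyvxyxwyyxwwzwx$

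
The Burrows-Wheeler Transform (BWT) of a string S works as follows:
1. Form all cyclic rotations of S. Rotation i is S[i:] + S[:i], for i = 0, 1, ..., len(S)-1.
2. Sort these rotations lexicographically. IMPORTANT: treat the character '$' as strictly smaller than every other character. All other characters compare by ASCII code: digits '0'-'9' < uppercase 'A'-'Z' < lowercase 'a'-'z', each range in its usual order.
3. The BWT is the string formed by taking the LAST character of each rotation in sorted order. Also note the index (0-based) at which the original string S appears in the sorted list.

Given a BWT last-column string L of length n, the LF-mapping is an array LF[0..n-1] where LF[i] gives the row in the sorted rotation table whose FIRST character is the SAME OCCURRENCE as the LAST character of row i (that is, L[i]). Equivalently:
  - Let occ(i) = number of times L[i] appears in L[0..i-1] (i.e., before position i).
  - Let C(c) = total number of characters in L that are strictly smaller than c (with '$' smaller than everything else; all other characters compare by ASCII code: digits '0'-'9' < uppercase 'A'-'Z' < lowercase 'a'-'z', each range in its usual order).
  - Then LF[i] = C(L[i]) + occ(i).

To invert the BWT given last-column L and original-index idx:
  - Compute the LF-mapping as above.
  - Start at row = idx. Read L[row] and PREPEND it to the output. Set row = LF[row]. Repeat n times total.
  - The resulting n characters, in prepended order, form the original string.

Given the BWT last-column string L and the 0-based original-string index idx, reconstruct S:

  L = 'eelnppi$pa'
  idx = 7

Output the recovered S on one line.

Answer: pineapple$

Derivation:
LF mapping: 2 3 5 6 7 8 4 0 9 1
Walk LF starting at row 7, prepending L[row]:
  step 1: row=7, L[7]='$', prepend. Next row=LF[7]=0
  step 2: row=0, L[0]='e', prepend. Next row=LF[0]=2
  step 3: row=2, L[2]='l', prepend. Next row=LF[2]=5
  step 4: row=5, L[5]='p', prepend. Next row=LF[5]=8
  step 5: row=8, L[8]='p', prepend. Next row=LF[8]=9
  step 6: row=9, L[9]='a', prepend. Next row=LF[9]=1
  step 7: row=1, L[1]='e', prepend. Next row=LF[1]=3
  step 8: row=3, L[3]='n', prepend. Next row=LF[3]=6
  step 9: row=6, L[6]='i', prepend. Next row=LF[6]=4
  step 10: row=4, L[4]='p', prepend. Next row=LF[4]=7
Reversed output: pineapple$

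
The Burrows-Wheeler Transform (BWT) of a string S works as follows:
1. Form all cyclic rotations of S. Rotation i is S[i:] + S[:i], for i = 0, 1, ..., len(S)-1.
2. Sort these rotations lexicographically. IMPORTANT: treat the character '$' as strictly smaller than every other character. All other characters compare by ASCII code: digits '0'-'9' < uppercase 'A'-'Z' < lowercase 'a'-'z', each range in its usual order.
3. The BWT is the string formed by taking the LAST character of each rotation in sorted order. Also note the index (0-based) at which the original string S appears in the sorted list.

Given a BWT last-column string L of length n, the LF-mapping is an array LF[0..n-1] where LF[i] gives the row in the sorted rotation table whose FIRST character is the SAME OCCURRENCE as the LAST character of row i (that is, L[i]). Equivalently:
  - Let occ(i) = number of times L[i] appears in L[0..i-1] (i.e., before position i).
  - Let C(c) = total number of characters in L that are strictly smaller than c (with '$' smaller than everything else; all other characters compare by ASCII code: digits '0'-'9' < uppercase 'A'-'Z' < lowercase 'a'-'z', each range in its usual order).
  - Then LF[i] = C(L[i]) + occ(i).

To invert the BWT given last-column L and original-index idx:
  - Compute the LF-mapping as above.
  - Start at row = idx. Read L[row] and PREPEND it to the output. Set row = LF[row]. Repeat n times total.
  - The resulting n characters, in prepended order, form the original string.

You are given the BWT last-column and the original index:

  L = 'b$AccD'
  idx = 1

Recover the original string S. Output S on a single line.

Answer: ADccb$

Derivation:
LF mapping: 3 0 1 4 5 2
Walk LF starting at row 1, prepending L[row]:
  step 1: row=1, L[1]='$', prepend. Next row=LF[1]=0
  step 2: row=0, L[0]='b', prepend. Next row=LF[0]=3
  step 3: row=3, L[3]='c', prepend. Next row=LF[3]=4
  step 4: row=4, L[4]='c', prepend. Next row=LF[4]=5
  step 5: row=5, L[5]='D', prepend. Next row=LF[5]=2
  step 6: row=2, L[2]='A', prepend. Next row=LF[2]=1
Reversed output: ADccb$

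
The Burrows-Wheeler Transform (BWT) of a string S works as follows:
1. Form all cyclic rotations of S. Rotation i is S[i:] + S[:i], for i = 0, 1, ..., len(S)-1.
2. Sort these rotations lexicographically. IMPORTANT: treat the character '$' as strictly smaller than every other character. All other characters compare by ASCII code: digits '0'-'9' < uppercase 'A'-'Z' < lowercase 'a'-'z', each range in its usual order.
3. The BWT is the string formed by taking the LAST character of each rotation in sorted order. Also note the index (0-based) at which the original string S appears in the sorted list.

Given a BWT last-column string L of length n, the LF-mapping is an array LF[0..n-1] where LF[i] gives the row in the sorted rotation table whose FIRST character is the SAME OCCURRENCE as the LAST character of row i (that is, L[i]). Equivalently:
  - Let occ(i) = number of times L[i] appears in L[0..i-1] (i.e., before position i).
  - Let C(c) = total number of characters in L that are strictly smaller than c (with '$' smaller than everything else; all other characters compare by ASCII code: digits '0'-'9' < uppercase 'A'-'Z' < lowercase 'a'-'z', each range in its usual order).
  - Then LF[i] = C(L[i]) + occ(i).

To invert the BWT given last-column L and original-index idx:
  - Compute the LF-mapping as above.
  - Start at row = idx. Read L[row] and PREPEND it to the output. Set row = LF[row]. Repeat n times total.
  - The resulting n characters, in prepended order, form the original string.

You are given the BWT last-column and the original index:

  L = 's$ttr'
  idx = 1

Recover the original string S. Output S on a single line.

Answer: rtts$

Derivation:
LF mapping: 2 0 3 4 1
Walk LF starting at row 1, prepending L[row]:
  step 1: row=1, L[1]='$', prepend. Next row=LF[1]=0
  step 2: row=0, L[0]='s', prepend. Next row=LF[0]=2
  step 3: row=2, L[2]='t', prepend. Next row=LF[2]=3
  step 4: row=3, L[3]='t', prepend. Next row=LF[3]=4
  step 5: row=4, L[4]='r', prepend. Next row=LF[4]=1
Reversed output: rtts$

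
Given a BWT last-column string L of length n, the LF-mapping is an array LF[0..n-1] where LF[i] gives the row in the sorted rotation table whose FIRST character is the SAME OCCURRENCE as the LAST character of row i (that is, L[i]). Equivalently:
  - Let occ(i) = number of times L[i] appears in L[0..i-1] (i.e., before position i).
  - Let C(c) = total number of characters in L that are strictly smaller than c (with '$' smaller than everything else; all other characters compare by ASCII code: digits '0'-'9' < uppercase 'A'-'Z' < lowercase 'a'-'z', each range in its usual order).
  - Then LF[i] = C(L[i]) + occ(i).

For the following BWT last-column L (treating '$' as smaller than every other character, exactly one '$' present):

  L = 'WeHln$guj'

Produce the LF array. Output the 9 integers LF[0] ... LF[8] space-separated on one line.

Char counts: '$':1, 'H':1, 'W':1, 'e':1, 'g':1, 'j':1, 'l':1, 'n':1, 'u':1
C (first-col start): C('$')=0, C('H')=1, C('W')=2, C('e')=3, C('g')=4, C('j')=5, C('l')=6, C('n')=7, C('u')=8
L[0]='W': occ=0, LF[0]=C('W')+0=2+0=2
L[1]='e': occ=0, LF[1]=C('e')+0=3+0=3
L[2]='H': occ=0, LF[2]=C('H')+0=1+0=1
L[3]='l': occ=0, LF[3]=C('l')+0=6+0=6
L[4]='n': occ=0, LF[4]=C('n')+0=7+0=7
L[5]='$': occ=0, LF[5]=C('$')+0=0+0=0
L[6]='g': occ=0, LF[6]=C('g')+0=4+0=4
L[7]='u': occ=0, LF[7]=C('u')+0=8+0=8
L[8]='j': occ=0, LF[8]=C('j')+0=5+0=5

Answer: 2 3 1 6 7 0 4 8 5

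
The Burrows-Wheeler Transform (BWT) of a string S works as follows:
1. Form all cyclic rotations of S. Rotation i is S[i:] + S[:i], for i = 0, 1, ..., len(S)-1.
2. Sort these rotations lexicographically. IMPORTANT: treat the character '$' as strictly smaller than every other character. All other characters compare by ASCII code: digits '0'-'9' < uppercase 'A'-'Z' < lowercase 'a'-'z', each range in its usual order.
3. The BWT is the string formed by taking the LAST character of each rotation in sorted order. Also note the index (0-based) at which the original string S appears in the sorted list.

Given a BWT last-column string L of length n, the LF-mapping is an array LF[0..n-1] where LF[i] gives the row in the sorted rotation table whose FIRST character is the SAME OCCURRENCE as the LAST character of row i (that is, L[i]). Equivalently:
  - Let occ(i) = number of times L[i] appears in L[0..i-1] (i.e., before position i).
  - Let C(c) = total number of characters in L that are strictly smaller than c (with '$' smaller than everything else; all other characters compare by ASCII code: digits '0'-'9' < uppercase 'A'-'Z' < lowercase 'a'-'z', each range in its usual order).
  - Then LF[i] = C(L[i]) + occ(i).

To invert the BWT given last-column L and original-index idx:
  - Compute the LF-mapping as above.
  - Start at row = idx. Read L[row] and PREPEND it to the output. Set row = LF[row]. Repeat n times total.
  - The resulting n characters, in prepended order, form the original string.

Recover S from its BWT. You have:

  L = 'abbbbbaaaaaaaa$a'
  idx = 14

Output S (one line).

LF mapping: 1 11 12 13 14 15 2 3 4 5 6 7 8 9 0 10
Walk LF starting at row 14, prepending L[row]:
  step 1: row=14, L[14]='$', prepend. Next row=LF[14]=0
  step 2: row=0, L[0]='a', prepend. Next row=LF[0]=1
  step 3: row=1, L[1]='b', prepend. Next row=LF[1]=11
  step 4: row=11, L[11]='a', prepend. Next row=LF[11]=7
  step 5: row=7, L[7]='a', prepend. Next row=LF[7]=3
  step 6: row=3, L[3]='b', prepend. Next row=LF[3]=13
  step 7: row=13, L[13]='a', prepend. Next row=LF[13]=9
  step 8: row=9, L[9]='a', prepend. Next row=LF[9]=5
  step 9: row=5, L[5]='b', prepend. Next row=LF[5]=15
  step 10: row=15, L[15]='a', prepend. Next row=LF[15]=10
  step 11: row=10, L[10]='a', prepend. Next row=LF[10]=6
  step 12: row=6, L[6]='a', prepend. Next row=LF[6]=2
  step 13: row=2, L[2]='b', prepend. Next row=LF[2]=12
  step 14: row=12, L[12]='a', prepend. Next row=LF[12]=8
  step 15: row=8, L[8]='a', prepend. Next row=LF[8]=4
  step 16: row=4, L[4]='b', prepend. Next row=LF[4]=14
Reversed output: baabaaabaabaaba$

Answer: baabaaabaabaaba$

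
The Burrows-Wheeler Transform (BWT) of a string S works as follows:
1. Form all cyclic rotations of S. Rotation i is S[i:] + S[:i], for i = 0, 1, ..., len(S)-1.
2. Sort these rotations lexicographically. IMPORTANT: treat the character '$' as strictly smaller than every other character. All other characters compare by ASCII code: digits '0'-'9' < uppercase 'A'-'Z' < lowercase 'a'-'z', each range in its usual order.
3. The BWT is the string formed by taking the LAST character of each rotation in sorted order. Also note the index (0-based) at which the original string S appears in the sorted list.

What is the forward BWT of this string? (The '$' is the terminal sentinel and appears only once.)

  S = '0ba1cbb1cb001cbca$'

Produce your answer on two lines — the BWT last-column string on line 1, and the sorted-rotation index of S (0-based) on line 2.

Answer: ab0$ba0cbcb0ccb111
3

Derivation:
All 18 rotations (rotation i = S[i:]+S[:i]):
  rot[0] = 0ba1cbb1cb001cbca$
  rot[1] = ba1cbb1cb001cbca$0
  rot[2] = a1cbb1cb001cbca$0b
  rot[3] = 1cbb1cb001cbca$0ba
  rot[4] = cbb1cb001cbca$0ba1
  rot[5] = bb1cb001cbca$0ba1c
  rot[6] = b1cb001cbca$0ba1cb
  rot[7] = 1cb001cbca$0ba1cbb
  rot[8] = cb001cbca$0ba1cbb1
  rot[9] = b001cbca$0ba1cbb1c
  rot[10] = 001cbca$0ba1cbb1cb
  rot[11] = 01cbca$0ba1cbb1cb0
  rot[12] = 1cbca$0ba1cbb1cb00
  rot[13] = cbca$0ba1cbb1cb001
  rot[14] = bca$0ba1cbb1cb001c
  rot[15] = ca$0ba1cbb1cb001cb
  rot[16] = a$0ba1cbb1cb001cbc
  rot[17] = $0ba1cbb1cb001cbca
Sorted (with $ < everything):
  sorted[0] = $0ba1cbb1cb001cbca  (last char: 'a')
  sorted[1] = 001cbca$0ba1cbb1cb  (last char: 'b')
  sorted[2] = 01cbca$0ba1cbb1cb0  (last char: '0')
  sorted[3] = 0ba1cbb1cb001cbca$  (last char: '$')
  sorted[4] = 1cb001cbca$0ba1cbb  (last char: 'b')
  sorted[5] = 1cbb1cb001cbca$0ba  (last char: 'a')
  sorted[6] = 1cbca$0ba1cbb1cb00  (last char: '0')
  sorted[7] = a$0ba1cbb1cb001cbc  (last char: 'c')
  sorted[8] = a1cbb1cb001cbca$0b  (last char: 'b')
  sorted[9] = b001cbca$0ba1cbb1c  (last char: 'c')
  sorted[10] = b1cb001cbca$0ba1cb  (last char: 'b')
  sorted[11] = ba1cbb1cb001cbca$0  (last char: '0')
  sorted[12] = bb1cb001cbca$0ba1c  (last char: 'c')
  sorted[13] = bca$0ba1cbb1cb001c  (last char: 'c')
  sorted[14] = ca$0ba1cbb1cb001cb  (last char: 'b')
  sorted[15] = cb001cbca$0ba1cbb1  (last char: '1')
  sorted[16] = cbb1cb001cbca$0ba1  (last char: '1')
  sorted[17] = cbca$0ba1cbb1cb001  (last char: '1')
Last column: ab0$ba0cbcb0ccb111
Original string S is at sorted index 3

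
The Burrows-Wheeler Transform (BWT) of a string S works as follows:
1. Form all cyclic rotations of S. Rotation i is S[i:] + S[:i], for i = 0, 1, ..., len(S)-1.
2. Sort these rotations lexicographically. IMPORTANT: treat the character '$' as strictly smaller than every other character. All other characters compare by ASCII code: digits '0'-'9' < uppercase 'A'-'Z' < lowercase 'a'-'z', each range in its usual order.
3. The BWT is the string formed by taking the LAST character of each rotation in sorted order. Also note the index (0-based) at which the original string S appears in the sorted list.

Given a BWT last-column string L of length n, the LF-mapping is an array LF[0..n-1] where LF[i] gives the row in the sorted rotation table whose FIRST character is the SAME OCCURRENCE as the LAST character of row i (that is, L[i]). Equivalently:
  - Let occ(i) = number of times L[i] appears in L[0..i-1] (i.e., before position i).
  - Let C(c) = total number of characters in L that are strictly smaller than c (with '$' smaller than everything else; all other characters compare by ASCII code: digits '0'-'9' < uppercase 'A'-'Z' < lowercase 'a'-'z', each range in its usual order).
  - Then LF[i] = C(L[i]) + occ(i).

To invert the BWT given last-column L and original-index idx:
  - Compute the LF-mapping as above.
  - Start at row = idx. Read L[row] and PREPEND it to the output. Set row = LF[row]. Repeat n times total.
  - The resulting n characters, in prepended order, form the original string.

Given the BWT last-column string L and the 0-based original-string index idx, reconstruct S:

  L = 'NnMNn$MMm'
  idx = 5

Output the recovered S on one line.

Answer: NMnMMmnN$

Derivation:
LF mapping: 4 7 1 5 8 0 2 3 6
Walk LF starting at row 5, prepending L[row]:
  step 1: row=5, L[5]='$', prepend. Next row=LF[5]=0
  step 2: row=0, L[0]='N', prepend. Next row=LF[0]=4
  step 3: row=4, L[4]='n', prepend. Next row=LF[4]=8
  step 4: row=8, L[8]='m', prepend. Next row=LF[8]=6
  step 5: row=6, L[6]='M', prepend. Next row=LF[6]=2
  step 6: row=2, L[2]='M', prepend. Next row=LF[2]=1
  step 7: row=1, L[1]='n', prepend. Next row=LF[1]=7
  step 8: row=7, L[7]='M', prepend. Next row=LF[7]=3
  step 9: row=3, L[3]='N', prepend. Next row=LF[3]=5
Reversed output: NMnMMmnN$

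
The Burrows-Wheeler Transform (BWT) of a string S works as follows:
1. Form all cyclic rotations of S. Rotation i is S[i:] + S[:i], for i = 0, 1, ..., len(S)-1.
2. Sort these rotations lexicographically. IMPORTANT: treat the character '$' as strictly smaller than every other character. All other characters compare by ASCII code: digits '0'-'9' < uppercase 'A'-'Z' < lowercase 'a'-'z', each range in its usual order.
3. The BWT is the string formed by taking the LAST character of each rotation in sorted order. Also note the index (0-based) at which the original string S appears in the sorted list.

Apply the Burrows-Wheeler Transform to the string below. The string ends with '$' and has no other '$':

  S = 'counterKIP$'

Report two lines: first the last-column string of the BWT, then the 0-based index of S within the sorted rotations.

Answer: PKrI$tuceno
4

Derivation:
All 11 rotations (rotation i = S[i:]+S[:i]):
  rot[0] = counterKIP$
  rot[1] = ounterKIP$c
  rot[2] = unterKIP$co
  rot[3] = nterKIP$cou
  rot[4] = terKIP$coun
  rot[5] = erKIP$count
  rot[6] = rKIP$counte
  rot[7] = KIP$counter
  rot[8] = IP$counterK
  rot[9] = P$counterKI
  rot[10] = $counterKIP
Sorted (with $ < everything):
  sorted[0] = $counterKIP  (last char: 'P')
  sorted[1] = IP$counterK  (last char: 'K')
  sorted[2] = KIP$counter  (last char: 'r')
  sorted[3] = P$counterKI  (last char: 'I')
  sorted[4] = counterKIP$  (last char: '$')
  sorted[5] = erKIP$count  (last char: 't')
  sorted[6] = nterKIP$cou  (last char: 'u')
  sorted[7] = ounterKIP$c  (last char: 'c')
  sorted[8] = rKIP$counte  (last char: 'e')
  sorted[9] = terKIP$coun  (last char: 'n')
  sorted[10] = unterKIP$co  (last char: 'o')
Last column: PKrI$tuceno
Original string S is at sorted index 4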